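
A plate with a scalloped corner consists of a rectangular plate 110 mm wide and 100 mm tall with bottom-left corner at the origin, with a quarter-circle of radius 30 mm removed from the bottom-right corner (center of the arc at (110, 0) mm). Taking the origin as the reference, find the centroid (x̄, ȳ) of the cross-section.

plate: A = 110 × 100 = 11000.00, centroid at (55.00, 50.00).
removed quarter-circle: A = −¼π·30² = -706.86, centroid at (97.27, 12.73).
ΣA = 10293.14 mm²
ΣAx̄ = (11000.00)(55.00) + (-706.86)(97.27) = 536245.58 mm³
ΣAȳ = (11000.00)(50.00) + (-706.86)(12.73) = 541000.00 mm³
x̄ = 536245.58 / 10293.14 = 52.10 mm
ȳ = 541000.00 / 10293.14 = 52.56 mm

x̄ = 52.10 mm, ȳ = 52.56 mm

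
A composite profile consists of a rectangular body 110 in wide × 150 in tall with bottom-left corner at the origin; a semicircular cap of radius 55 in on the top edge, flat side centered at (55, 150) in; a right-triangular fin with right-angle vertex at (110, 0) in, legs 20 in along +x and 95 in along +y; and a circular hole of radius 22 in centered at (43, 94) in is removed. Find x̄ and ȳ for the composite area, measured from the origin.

x̄ = 58.71 in, ȳ = 94.21 in

Part | A | x̄ᵢ | ȳᵢ | A·x̄ᵢ | A·ȳᵢ
rectangular body | 16500.00 | 55.00 | 75.00 | 907500.00 | 1237500.00
semicircular top | 4751.66 | 55.00 | 173.34 | 261341.24 | 823665.50
triangular fin | 950.00 | 116.67 | 31.67 | 110833.33 | 30083.33
hole | -1520.53 | 43.00 | 94.00 | -65382.83 | -142929.90
Σ | 20681.13 |  |  | 1214291.75 | 1948318.93
x̄ = 1214291.75 / 20681.13 = 58.71 in
ȳ = 1948318.93 / 20681.13 = 94.21 in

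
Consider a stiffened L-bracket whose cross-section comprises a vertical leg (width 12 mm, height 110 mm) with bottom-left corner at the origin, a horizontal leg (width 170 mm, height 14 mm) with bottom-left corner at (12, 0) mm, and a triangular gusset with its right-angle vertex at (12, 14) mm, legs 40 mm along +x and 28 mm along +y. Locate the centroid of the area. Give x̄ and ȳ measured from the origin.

x̄ = 59.38 mm, ȳ = 24.02 mm

Part | A | x̄ᵢ | ȳᵢ | A·x̄ᵢ | A·ȳᵢ
vertical leg | 1320.00 | 6.00 | 55.00 | 7920.00 | 72600.00
horizontal leg | 2380.00 | 97.00 | 7.00 | 230860.00 | 16660.00
gusset | 560.00 | 25.33 | 23.33 | 14186.67 | 13066.67
Σ | 4260.00 |  |  | 252966.67 | 102326.67
x̄ = 252966.67 / 4260.00 = 59.38 mm
ȳ = 102326.67 / 4260.00 = 24.02 mm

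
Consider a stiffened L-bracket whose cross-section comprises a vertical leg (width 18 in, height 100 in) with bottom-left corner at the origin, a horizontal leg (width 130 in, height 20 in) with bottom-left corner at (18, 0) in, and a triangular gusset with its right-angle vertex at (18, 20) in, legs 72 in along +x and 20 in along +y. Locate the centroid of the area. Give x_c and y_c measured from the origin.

x_c = 51.22 in, y_c = 26.41 in

vertical leg: A = 18 × 100 = 1800.00, centroid at (9.00, 50.00).
horizontal leg: A = 130 × 20 = 2600.00, centroid at (83.00, 10.00).
gusset: A = ½·72·20 = 720.00, centroid at (42.00, 26.67).
ΣA = 5120.00 in², ΣAx_c = 262240.00 in³, ΣAy_c = 135200.00 in³.
x_c = 262240.00/5120.00 = 51.22 in; y_c = 135200.00/5120.00 = 26.41 in.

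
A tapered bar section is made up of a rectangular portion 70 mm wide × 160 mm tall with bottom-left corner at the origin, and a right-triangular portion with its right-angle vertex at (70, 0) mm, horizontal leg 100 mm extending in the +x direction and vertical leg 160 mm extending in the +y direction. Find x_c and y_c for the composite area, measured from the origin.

x_c = 63.47 mm, y_c = 68.89 mm

Part | A | x̄ᵢ | ȳᵢ | A·x̄ᵢ | A·ȳᵢ
rectangular portion | 11200.00 | 35.00 | 80.00 | 392000.00 | 896000.00
triangular portion | 8000.00 | 103.33 | 53.33 | 826666.67 | 426666.67
Σ | 19200.00 |  |  | 1218666.67 | 1322666.67
x_c = 1218666.67 / 19200.00 = 63.47 mm
y_c = 1322666.67 / 19200.00 = 68.89 mm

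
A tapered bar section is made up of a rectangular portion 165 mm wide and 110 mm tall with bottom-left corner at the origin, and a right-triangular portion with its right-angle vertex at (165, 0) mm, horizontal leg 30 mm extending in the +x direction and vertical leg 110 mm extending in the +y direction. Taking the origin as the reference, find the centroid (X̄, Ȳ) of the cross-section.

rectangular portion: A = 165 × 110 = 18150.00, centroid at (82.50, 55.00).
triangular portion: A = ½·30·110 = 1650.00, centroid at (175.00, 36.67).
ΣA = 19800.00 mm²
ΣAX̄ = (18150.00)(82.50) + (1650.00)(175.00) = 1786125.00 mm³
ΣAȲ = (18150.00)(55.00) + (1650.00)(36.67) = 1058750.00 mm³
X̄ = 1786125.00 / 19800.00 = 90.21 mm
Ȳ = 1058750.00 / 19800.00 = 53.47 mm

X̄ = 90.21 mm, Ȳ = 53.47 mm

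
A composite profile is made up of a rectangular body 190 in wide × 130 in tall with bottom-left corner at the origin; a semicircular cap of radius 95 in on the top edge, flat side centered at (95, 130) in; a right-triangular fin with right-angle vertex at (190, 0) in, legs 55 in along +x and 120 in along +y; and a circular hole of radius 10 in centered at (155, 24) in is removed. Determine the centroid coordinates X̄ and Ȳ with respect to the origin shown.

rectangular body: A = 190 × 130 = 24700.00, centroid at (95.00, 65.00).
semicircular top: A = ½π·95² = 14176.44, centroid at (95.00, 170.32).
triangular fin: A = ½·55·120 = 3300.00, centroid at (208.33, 40.00).
hole: A = −π·10² = -314.16, centroid at (155.00, 24.00).
ΣA = 41862.28 in², ΣAX̄ = 4332066.81 in³, ΣAȲ = 4144480.30 in³.
X̄ = 4332066.81/41862.28 = 103.48 in; Ȳ = 4144480.30/41862.28 = 99.00 in.

X̄ = 103.48 in, Ȳ = 99.00 in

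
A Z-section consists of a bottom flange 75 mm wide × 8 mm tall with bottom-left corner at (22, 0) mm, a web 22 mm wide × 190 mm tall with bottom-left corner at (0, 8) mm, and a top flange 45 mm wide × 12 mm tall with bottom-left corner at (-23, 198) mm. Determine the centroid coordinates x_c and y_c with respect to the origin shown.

x_c = 15.30 mm, y_c = 102.09 mm

Part | A | x̄ᵢ | ȳᵢ | A·x̄ᵢ | A·ȳᵢ
bottom flange | 600.00 | 59.50 | 4.00 | 35700.00 | 2400.00
web | 4180.00 | 11.00 | 103.00 | 45980.00 | 430540.00
top flange | 540.00 | -0.50 | 204.00 | -270.00 | 110160.00
Σ | 5320.00 |  |  | 81410.00 | 543100.00
x_c = 81410.00 / 5320.00 = 15.30 mm
y_c = 543100.00 / 5320.00 = 102.09 mm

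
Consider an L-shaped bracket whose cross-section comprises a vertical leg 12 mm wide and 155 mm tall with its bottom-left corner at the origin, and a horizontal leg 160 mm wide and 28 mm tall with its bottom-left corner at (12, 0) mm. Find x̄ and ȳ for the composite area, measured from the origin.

vertical leg: A = 12 × 155 = 1860.00, centroid at (6.00, 77.50).
horizontal leg: A = 160 × 28 = 4480.00, centroid at (92.00, 14.00).
ΣA = 6340.00 mm², ΣAx̄ = 423320.00 mm³, ΣAȳ = 206870.00 mm³.
x̄ = 423320.00/6340.00 = 66.77 mm; ȳ = 206870.00/6340.00 = 32.63 mm.

x̄ = 66.77 mm, ȳ = 32.63 mm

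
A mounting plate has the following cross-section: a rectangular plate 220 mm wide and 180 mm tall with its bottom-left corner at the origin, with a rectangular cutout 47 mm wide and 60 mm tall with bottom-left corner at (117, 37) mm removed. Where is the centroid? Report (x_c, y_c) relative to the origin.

x_c = 107.66 mm, y_c = 91.76 mm

plate: A = 220 × 180 = 39600.00, centroid at (110.00, 90.00).
hole: A = −(47 × 60) = -2820.00, centroid at (140.50, 67.00).
ΣA = 36780.00 mm²
ΣAx_c = (39600.00)(110.00) + (-2820.00)(140.50) = 3959790.00 mm³
ΣAy_c = (39600.00)(90.00) + (-2820.00)(67.00) = 3375060.00 mm³
x_c = 3959790.00 / 36780.00 = 107.66 mm
y_c = 3375060.00 / 36780.00 = 91.76 mm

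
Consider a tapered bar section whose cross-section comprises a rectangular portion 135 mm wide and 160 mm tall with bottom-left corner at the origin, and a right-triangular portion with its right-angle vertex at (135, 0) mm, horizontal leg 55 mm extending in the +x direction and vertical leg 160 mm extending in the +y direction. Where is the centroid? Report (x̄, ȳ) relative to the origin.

x̄ = 82.03 mm, ȳ = 75.49 mm

rectangular portion: A = 135 × 160 = 21600.00, centroid at (67.50, 80.00).
triangular portion: A = ½·55·160 = 4400.00, centroid at (153.33, 53.33).
ΣA = 26000.00 mm², ΣAx̄ = 2132666.67 mm³, ΣAȳ = 1962666.67 mm³.
x̄ = 2132666.67/26000.00 = 82.03 mm; ȳ = 1962666.67/26000.00 = 75.49 mm.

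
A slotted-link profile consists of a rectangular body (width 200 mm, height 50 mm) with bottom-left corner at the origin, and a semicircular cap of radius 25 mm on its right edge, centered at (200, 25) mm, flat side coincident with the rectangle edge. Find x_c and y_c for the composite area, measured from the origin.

rectangular body: A = 200 × 50 = 10000.00, centroid at (100.00, 25.00).
semicircular end: A = ½π·25² = 981.75, centroid at (210.61, 25.00).
ΣA = 10981.75 mm², ΣAx_c = 1206766.21 mm³, ΣAy_c = 274543.69 mm³.
x_c = 1206766.21/10981.75 = 109.89 mm; y_c = 274543.69/10981.75 = 25.00 mm.

x_c = 109.89 mm, y_c = 25.00 mm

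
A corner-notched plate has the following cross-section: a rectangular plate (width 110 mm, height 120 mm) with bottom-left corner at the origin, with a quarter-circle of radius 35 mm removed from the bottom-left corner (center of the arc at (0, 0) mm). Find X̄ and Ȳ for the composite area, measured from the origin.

X̄ = 58.16 mm, Ȳ = 63.55 mm

Part | A | x̄ᵢ | ȳᵢ | A·x̄ᵢ | A·ȳᵢ
plate | 13200.00 | 55.00 | 60.00 | 726000.00 | 792000.00
removed quarter-circle | -962.11 | 14.85 | 14.85 | -14291.67 | -14291.67
Σ | 12237.89 |  |  | 711708.33 | 777708.33
X̄ = 711708.33 / 12237.89 = 58.16 mm
Ȳ = 777708.33 / 12237.89 = 63.55 mm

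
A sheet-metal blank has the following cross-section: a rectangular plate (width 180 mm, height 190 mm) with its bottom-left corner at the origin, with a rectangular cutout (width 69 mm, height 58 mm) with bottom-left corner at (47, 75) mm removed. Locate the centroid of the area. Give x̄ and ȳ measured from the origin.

x̄ = 91.13 mm, ȳ = 93.81 mm

plate: A = 180 × 190 = 34200.00, centroid at (90.00, 95.00).
hole: A = −(69 × 58) = -4002.00, centroid at (81.50, 104.00).
ΣA = 30198.00 mm²
ΣAx̄ = (34200.00)(90.00) + (-4002.00)(81.50) = 2751837.00 mm³
ΣAȳ = (34200.00)(95.00) + (-4002.00)(104.00) = 2832792.00 mm³
x̄ = 2751837.00 / 30198.00 = 91.13 mm
ȳ = 2832792.00 / 30198.00 = 93.81 mm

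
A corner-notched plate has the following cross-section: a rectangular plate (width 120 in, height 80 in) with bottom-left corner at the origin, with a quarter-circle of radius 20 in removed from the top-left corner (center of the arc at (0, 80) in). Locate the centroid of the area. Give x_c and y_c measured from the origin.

x_c = 61.74 in, y_c = 38.93 in

Part | A | x̄ᵢ | ȳᵢ | A·x̄ᵢ | A·ȳᵢ
plate | 9600.00 | 60.00 | 40.00 | 576000.00 | 384000.00
removed quarter-circle | -314.16 | 8.49 | 71.51 | -2666.67 | -22466.07
Σ | 9285.84 |  |  | 573333.33 | 361533.93
x_c = 573333.33 / 9285.84 = 61.74 in
y_c = 361533.93 / 9285.84 = 38.93 in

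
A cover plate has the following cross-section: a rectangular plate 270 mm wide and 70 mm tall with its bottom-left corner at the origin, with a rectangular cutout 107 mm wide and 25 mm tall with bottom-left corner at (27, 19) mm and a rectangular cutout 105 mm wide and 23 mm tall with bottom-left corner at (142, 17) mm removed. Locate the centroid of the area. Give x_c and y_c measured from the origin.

x_c = 135.15 mm, y_c = 36.81 mm

Part | A | x̄ᵢ | ȳᵢ | A·x̄ᵢ | A·ȳᵢ
plate | 18900.00 | 135.00 | 35.00 | 2551500.00 | 661500.00
hole 1 | -2675.00 | 80.50 | 31.50 | -215337.50 | -84262.50
hole 2 | -2415.00 | 194.50 | 28.50 | -469717.50 | -68827.50
Σ | 13810.00 |  |  | 1866445.00 | 508410.00
x_c = 1866445.00 / 13810.00 = 135.15 mm
y_c = 508410.00 / 13810.00 = 36.81 mm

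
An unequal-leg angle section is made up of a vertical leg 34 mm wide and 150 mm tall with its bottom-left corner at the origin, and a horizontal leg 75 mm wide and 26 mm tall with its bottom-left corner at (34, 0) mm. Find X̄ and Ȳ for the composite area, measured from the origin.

X̄ = 32.07 mm, Ȳ = 57.85 mm

Part | A | x̄ᵢ | ȳᵢ | A·x̄ᵢ | A·ȳᵢ
vertical leg | 5100.00 | 17.00 | 75.00 | 86700.00 | 382500.00
horizontal leg | 1950.00 | 71.50 | 13.00 | 139425.00 | 25350.00
Σ | 7050.00 |  |  | 226125.00 | 407850.00
X̄ = 226125.00 / 7050.00 = 32.07 mm
Ȳ = 407850.00 / 7050.00 = 57.85 mm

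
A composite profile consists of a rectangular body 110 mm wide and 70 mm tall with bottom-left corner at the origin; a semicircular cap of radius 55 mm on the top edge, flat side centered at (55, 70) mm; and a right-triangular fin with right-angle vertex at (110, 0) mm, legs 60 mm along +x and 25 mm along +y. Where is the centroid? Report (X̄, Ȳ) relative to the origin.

rectangular body: A = 110 × 70 = 7700.00, centroid at (55.00, 35.00).
semicircular top: A = ½π·55² = 4751.66, centroid at (55.00, 93.34).
triangular fin: A = ½·60·25 = 750.00, centroid at (130.00, 8.33).
ΣA = 13201.66 mm²
ΣAX̄ = (7700.00)(55.00) + (4751.66)(55.00) + (750.00)(130.00) = 782341.24 mm³
ΣAȲ = (7700.00)(35.00) + (4751.66)(93.34) + (750.00)(8.33) = 719282.79 mm³
X̄ = 782341.24 / 13201.66 = 59.26 mm
Ȳ = 719282.79 / 13201.66 = 54.48 mm

X̄ = 59.26 mm, Ȳ = 54.48 mm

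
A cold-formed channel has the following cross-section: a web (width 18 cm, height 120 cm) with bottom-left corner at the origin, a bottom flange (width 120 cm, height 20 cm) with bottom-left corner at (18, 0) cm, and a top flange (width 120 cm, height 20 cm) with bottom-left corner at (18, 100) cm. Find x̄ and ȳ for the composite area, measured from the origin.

Part | A | x̄ᵢ | ȳᵢ | A·x̄ᵢ | A·ȳᵢ
web | 2160.00 | 9.00 | 60.00 | 19440.00 | 129600.00
bottom flange | 2400.00 | 78.00 | 10.00 | 187200.00 | 24000.00
top flange | 2400.00 | 78.00 | 110.00 | 187200.00 | 264000.00
Σ | 6960.00 |  |  | 393840.00 | 417600.00
x̄ = 393840.00 / 6960.00 = 56.59 cm
ȳ = 417600.00 / 6960.00 = 60.00 cm

x̄ = 56.59 cm, ȳ = 60.00 cm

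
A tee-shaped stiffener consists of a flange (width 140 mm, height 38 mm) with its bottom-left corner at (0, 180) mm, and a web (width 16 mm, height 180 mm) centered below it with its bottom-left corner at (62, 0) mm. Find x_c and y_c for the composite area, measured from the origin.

Part | A | x̄ᵢ | ȳᵢ | A·x̄ᵢ | A·ȳᵢ
web | 2880.00 | 70.00 | 90.00 | 201600.00 | 259200.00
flange | 5320.00 | 70.00 | 199.00 | 372400.00 | 1058680.00
Σ | 8200.00 |  |  | 574000.00 | 1317880.00
x_c = 574000.00 / 8200.00 = 70.00 mm
y_c = 1317880.00 / 8200.00 = 160.72 mm

x_c = 70.00 mm, y_c = 160.72 mm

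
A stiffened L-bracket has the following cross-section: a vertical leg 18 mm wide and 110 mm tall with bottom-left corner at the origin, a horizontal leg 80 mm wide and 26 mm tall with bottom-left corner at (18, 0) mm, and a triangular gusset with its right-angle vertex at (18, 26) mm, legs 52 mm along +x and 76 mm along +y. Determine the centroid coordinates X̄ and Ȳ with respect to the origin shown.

Part | A | x̄ᵢ | ȳᵢ | A·x̄ᵢ | A·ȳᵢ
vertical leg | 1980.00 | 9.00 | 55.00 | 17820.00 | 108900.00
horizontal leg | 2080.00 | 58.00 | 13.00 | 120640.00 | 27040.00
gusset | 1976.00 | 35.33 | 51.33 | 69818.67 | 101434.67
Σ | 6036.00 |  |  | 208278.67 | 237374.67
X̄ = 208278.67 / 6036.00 = 34.51 mm
Ȳ = 237374.67 / 6036.00 = 39.33 mm

X̄ = 34.51 mm, Ȳ = 39.33 mm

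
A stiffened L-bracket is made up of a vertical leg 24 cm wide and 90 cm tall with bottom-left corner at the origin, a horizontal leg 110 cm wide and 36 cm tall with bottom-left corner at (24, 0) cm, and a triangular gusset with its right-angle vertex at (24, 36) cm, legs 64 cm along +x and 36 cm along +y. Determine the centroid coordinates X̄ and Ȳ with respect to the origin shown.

X̄ = 53.77 cm, Ȳ = 30.77 cm

vertical leg: A = 24 × 90 = 2160.00, centroid at (12.00, 45.00).
horizontal leg: A = 110 × 36 = 3960.00, centroid at (79.00, 18.00).
gusset: A = ½·64·36 = 1152.00, centroid at (45.33, 48.00).
ΣA = 7272.00 cm², ΣAX̄ = 390984.00 cm³, ΣAȲ = 223776.00 cm³.
X̄ = 390984.00/7272.00 = 53.77 cm; Ȳ = 223776.00/7272.00 = 30.77 cm.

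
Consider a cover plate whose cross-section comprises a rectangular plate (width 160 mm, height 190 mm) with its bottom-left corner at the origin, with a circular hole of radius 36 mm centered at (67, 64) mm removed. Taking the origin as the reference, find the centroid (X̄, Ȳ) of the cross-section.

X̄ = 82.01 mm, Ȳ = 99.79 mm

plate: A = 160 × 190 = 30400.00, centroid at (80.00, 95.00).
hole: A = −π·36² = -4071.50, centroid at (67.00, 64.00).
ΣA = 26328.50 mm², ΣAX̄ = 2159209.23 mm³, ΣAȲ = 2627423.74 mm³.
X̄ = 2159209.23/26328.50 = 82.01 mm; Ȳ = 2627423.74/26328.50 = 99.79 mm.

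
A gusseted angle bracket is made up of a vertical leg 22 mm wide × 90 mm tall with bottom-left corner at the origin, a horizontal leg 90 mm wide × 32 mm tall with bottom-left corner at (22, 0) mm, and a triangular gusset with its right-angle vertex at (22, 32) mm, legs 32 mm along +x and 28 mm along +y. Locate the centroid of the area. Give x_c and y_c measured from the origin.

x_c = 43.21 mm, y_c = 28.96 mm

Part | A | x̄ᵢ | ȳᵢ | A·x̄ᵢ | A·ȳᵢ
vertical leg | 1980.00 | 11.00 | 45.00 | 21780.00 | 89100.00
horizontal leg | 2880.00 | 67.00 | 16.00 | 192960.00 | 46080.00
gusset | 448.00 | 32.67 | 41.33 | 14634.67 | 18517.33
Σ | 5308.00 |  |  | 229374.67 | 153697.33
x_c = 229374.67 / 5308.00 = 43.21 mm
y_c = 153697.33 / 5308.00 = 28.96 mm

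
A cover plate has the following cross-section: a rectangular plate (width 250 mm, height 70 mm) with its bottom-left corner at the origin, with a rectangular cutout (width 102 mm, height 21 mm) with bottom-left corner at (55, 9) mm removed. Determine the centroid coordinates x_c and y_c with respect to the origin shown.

x_c = 127.65 mm, y_c = 37.16 mm

Part | A | x̄ᵢ | ȳᵢ | A·x̄ᵢ | A·ȳᵢ
plate | 17500.00 | 125.00 | 35.00 | 2187500.00 | 612500.00
hole | -2142.00 | 106.00 | 19.50 | -227052.00 | -41769.00
Σ | 15358.00 |  |  | 1960448.00 | 570731.00
x_c = 1960448.00 / 15358.00 = 127.65 mm
y_c = 570731.00 / 15358.00 = 37.16 mm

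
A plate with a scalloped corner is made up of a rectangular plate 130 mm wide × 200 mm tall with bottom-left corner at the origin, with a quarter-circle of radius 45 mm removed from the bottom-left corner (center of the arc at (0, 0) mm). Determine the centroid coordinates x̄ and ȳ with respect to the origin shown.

x̄ = 67.99 mm, ȳ = 105.27 mm

Part | A | x̄ᵢ | ȳᵢ | A·x̄ᵢ | A·ȳᵢ
plate | 26000.00 | 65.00 | 100.00 | 1690000.00 | 2600000.00
removed quarter-circle | -1590.43 | 19.10 | 19.10 | -30375.00 | -30375.00
Σ | 24409.57 |  |  | 1659625.00 | 2569625.00
x̄ = 1659625.00 / 24409.57 = 67.99 mm
ȳ = 2569625.00 / 24409.57 = 105.27 mm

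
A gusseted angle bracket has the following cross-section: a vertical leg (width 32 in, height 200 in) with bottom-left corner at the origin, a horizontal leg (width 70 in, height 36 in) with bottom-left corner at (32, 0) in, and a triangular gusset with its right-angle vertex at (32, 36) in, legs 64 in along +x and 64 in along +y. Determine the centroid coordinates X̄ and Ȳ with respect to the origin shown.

X̄ = 34.69 in, Ȳ = 73.19 in

vertical leg: A = 32 × 200 = 6400.00, centroid at (16.00, 100.00).
horizontal leg: A = 70 × 36 = 2520.00, centroid at (67.00, 18.00).
gusset: A = ½·64·64 = 2048.00, centroid at (53.33, 57.33).
ΣA = 10968.00 in²
ΣAX̄ = (6400.00)(16.00) + (2520.00)(67.00) + (2048.00)(53.33) = 380466.67 in³
ΣAȲ = (6400.00)(100.00) + (2520.00)(18.00) + (2048.00)(57.33) = 802778.67 in³
X̄ = 380466.67 / 10968.00 = 34.69 in
Ȳ = 802778.67 / 10968.00 = 73.19 in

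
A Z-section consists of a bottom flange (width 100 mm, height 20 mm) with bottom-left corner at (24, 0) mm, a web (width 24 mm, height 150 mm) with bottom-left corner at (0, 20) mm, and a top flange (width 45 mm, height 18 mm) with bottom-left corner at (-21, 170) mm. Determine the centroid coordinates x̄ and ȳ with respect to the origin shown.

bottom flange: A = 100 × 20 = 2000.00, centroid at (74.00, 10.00).
web: A = 24 × 150 = 3600.00, centroid at (12.00, 95.00).
top flange: A = 45 × 18 = 810.00, centroid at (1.50, 179.00).
ΣA = 6410.00 mm², ΣAx̄ = 192415.00 mm³, ΣAȳ = 506990.00 mm³.
x̄ = 192415.00/6410.00 = 30.02 mm; ȳ = 506990.00/6410.00 = 79.09 mm.

x̄ = 30.02 mm, ȳ = 79.09 mm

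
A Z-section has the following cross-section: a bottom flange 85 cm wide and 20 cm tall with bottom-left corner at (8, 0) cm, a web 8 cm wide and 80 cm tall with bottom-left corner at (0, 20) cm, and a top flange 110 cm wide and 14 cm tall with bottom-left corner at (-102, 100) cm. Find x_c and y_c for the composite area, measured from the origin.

x_c = 4.13 cm, y_c = 56.75 cm

bottom flange: A = 85 × 20 = 1700.00, centroid at (50.50, 10.00).
web: A = 8 × 80 = 640.00, centroid at (4.00, 60.00).
top flange: A = 110 × 14 = 1540.00, centroid at (-47.00, 107.00).
ΣA = 3880.00 cm², ΣAx_c = 16030.00 cm³, ΣAy_c = 220180.00 cm³.
x_c = 16030.00/3880.00 = 4.13 cm; y_c = 220180.00/3880.00 = 56.75 cm.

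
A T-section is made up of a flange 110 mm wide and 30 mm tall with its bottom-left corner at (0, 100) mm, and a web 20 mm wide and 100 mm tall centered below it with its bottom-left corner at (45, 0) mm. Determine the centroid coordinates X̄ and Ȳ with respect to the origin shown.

Part | A | x̄ᵢ | ȳᵢ | A·x̄ᵢ | A·ȳᵢ
web | 2000.00 | 55.00 | 50.00 | 110000.00 | 100000.00
flange | 3300.00 | 55.00 | 115.00 | 181500.00 | 379500.00
Σ | 5300.00 |  |  | 291500.00 | 479500.00
X̄ = 291500.00 / 5300.00 = 55.00 mm
Ȳ = 479500.00 / 5300.00 = 90.47 mm

X̄ = 55.00 mm, Ȳ = 90.47 mm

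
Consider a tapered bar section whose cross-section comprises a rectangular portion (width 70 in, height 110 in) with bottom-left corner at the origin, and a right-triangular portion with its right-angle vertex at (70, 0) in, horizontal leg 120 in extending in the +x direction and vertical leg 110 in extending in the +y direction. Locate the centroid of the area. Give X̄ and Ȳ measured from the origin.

X̄ = 69.62 in, Ȳ = 46.54 in

rectangular portion: A = 70 × 110 = 7700.00, centroid at (35.00, 55.00).
triangular portion: A = ½·120·110 = 6600.00, centroid at (110.00, 36.67).
ΣA = 14300.00 in²
ΣAX̄ = (7700.00)(35.00) + (6600.00)(110.00) = 995500.00 in³
ΣAȲ = (7700.00)(55.00) + (6600.00)(36.67) = 665500.00 in³
X̄ = 995500.00 / 14300.00 = 69.62 in
Ȳ = 665500.00 / 14300.00 = 46.54 in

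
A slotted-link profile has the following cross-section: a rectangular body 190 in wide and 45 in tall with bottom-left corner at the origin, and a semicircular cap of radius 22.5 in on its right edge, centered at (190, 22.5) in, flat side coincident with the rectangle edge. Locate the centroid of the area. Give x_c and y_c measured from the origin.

Part | A | x̄ᵢ | ȳᵢ | A·x̄ᵢ | A·ȳᵢ
rectangular body | 8550.00 | 95.00 | 22.50 | 812250.00 | 192375.00
semicircular end | 795.22 | 199.55 | 22.50 | 158684.72 | 17892.35
Σ | 9345.22 |  |  | 970934.72 | 210267.35
x_c = 970934.72 / 9345.22 = 103.90 in
y_c = 210267.35 / 9345.22 = 22.50 in

x_c = 103.90 in, y_c = 22.50 in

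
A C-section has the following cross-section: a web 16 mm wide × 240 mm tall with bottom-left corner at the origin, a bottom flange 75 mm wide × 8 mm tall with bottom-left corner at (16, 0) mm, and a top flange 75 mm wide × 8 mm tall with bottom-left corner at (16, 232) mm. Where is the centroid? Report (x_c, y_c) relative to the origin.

x_c = 18.83 mm, y_c = 120.00 mm

Part | A | x̄ᵢ | ȳᵢ | A·x̄ᵢ | A·ȳᵢ
web | 3840.00 | 8.00 | 120.00 | 30720.00 | 460800.00
bottom flange | 600.00 | 53.50 | 4.00 | 32100.00 | 2400.00
top flange | 600.00 | 53.50 | 236.00 | 32100.00 | 141600.00
Σ | 5040.00 |  |  | 94920.00 | 604800.00
x_c = 94920.00 / 5040.00 = 18.83 mm
y_c = 604800.00 / 5040.00 = 120.00 mm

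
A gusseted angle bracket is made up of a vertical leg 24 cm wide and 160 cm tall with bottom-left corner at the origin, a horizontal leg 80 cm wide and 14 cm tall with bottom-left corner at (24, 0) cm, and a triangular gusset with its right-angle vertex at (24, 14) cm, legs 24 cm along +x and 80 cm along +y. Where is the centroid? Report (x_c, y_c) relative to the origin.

x_c = 25.08 cm, y_c = 59.81 cm

vertical leg: A = 24 × 160 = 3840.00, centroid at (12.00, 80.00).
horizontal leg: A = 80 × 14 = 1120.00, centroid at (64.00, 7.00).
gusset: A = ½·24·80 = 960.00, centroid at (32.00, 40.67).
ΣA = 5920.00 cm²
ΣAx_c = (3840.00)(12.00) + (1120.00)(64.00) + (960.00)(32.00) = 148480.00 cm³
ΣAy_c = (3840.00)(80.00) + (1120.00)(7.00) + (960.00)(40.67) = 354080.00 cm³
x_c = 148480.00 / 5920.00 = 25.08 cm
y_c = 354080.00 / 5920.00 = 59.81 cm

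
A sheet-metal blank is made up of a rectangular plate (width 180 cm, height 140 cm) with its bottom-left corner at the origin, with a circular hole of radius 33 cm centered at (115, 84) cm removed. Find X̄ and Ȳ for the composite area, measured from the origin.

plate: A = 180 × 140 = 25200.00, centroid at (90.00, 70.00).
hole: A = −π·33² = -3421.19, centroid at (115.00, 84.00).
ΣA = 21778.81 cm²
ΣAX̄ = (25200.00)(90.00) + (-3421.19)(115.00) = 1874562.64 cm³
ΣAȲ = (25200.00)(70.00) + (-3421.19)(84.00) = 1476619.67 cm³
X̄ = 1874562.64 / 21778.81 = 86.07 cm
Ȳ = 1476619.67 / 21778.81 = 67.80 cm

X̄ = 86.07 cm, Ȳ = 67.80 cm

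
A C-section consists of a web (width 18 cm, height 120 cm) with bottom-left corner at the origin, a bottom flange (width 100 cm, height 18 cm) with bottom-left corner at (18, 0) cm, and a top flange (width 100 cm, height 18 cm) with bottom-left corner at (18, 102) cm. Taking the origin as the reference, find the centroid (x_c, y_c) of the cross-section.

Part | A | x̄ᵢ | ȳᵢ | A·x̄ᵢ | A·ȳᵢ
web | 2160.00 | 9.00 | 60.00 | 19440.00 | 129600.00
bottom flange | 1800.00 | 68.00 | 9.00 | 122400.00 | 16200.00
top flange | 1800.00 | 68.00 | 111.00 | 122400.00 | 199800.00
Σ | 5760.00 |  |  | 264240.00 | 345600.00
x_c = 264240.00 / 5760.00 = 45.88 cm
y_c = 345600.00 / 5760.00 = 60.00 cm

x_c = 45.88 cm, y_c = 60.00 cm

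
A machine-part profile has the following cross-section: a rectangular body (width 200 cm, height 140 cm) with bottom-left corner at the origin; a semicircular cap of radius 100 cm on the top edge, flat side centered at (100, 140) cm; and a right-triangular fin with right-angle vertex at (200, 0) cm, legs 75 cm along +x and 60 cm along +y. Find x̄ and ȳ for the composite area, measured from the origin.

x̄ = 106.12 cm, ȳ = 105.98 cm

rectangular body: A = 200 × 140 = 28000.00, centroid at (100.00, 70.00).
semicircular top: A = ½π·100² = 15707.96, centroid at (100.00, 182.44).
triangular fin: A = ½·75·60 = 2250.00, centroid at (225.00, 20.00).
ΣA = 45957.96 cm²
ΣAx̄ = (28000.00)(100.00) + (15707.96)(100.00) + (2250.00)(225.00) = 4877046.33 cm³
ΣAȳ = (28000.00)(70.00) + (15707.96)(182.44) + (2250.00)(20.00) = 4870781.52 cm³
x̄ = 4877046.33 / 45957.96 = 106.12 cm
ȳ = 4870781.52 / 45957.96 = 105.98 cm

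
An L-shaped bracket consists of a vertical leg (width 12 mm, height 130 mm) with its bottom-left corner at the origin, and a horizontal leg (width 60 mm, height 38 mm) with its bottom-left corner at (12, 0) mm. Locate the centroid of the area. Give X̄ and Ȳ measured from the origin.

X̄ = 27.38 mm, Ȳ = 37.69 mm

vertical leg: A = 12 × 130 = 1560.00, centroid at (6.00, 65.00).
horizontal leg: A = 60 × 38 = 2280.00, centroid at (42.00, 19.00).
ΣA = 3840.00 mm²
ΣAX̄ = (1560.00)(6.00) + (2280.00)(42.00) = 105120.00 mm³
ΣAȲ = (1560.00)(65.00) + (2280.00)(19.00) = 144720.00 mm³
X̄ = 105120.00 / 3840.00 = 27.38 mm
Ȳ = 144720.00 / 3840.00 = 37.69 mm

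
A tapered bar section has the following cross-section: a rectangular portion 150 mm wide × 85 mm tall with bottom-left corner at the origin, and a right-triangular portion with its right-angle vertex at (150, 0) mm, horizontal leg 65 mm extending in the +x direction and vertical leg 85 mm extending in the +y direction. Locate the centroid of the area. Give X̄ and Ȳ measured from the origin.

X̄ = 92.21 mm, Ȳ = 39.98 mm

rectangular portion: A = 150 × 85 = 12750.00, centroid at (75.00, 42.50).
triangular portion: A = ½·65·85 = 2762.50, centroid at (171.67, 28.33).
ΣA = 15512.50 mm²
ΣAX̄ = (12750.00)(75.00) + (2762.50)(171.67) = 1430479.17 mm³
ΣAȲ = (12750.00)(42.50) + (2762.50)(28.33) = 620145.83 mm³
X̄ = 1430479.17 / 15512.50 = 92.21 mm
Ȳ = 620145.83 / 15512.50 = 39.98 mm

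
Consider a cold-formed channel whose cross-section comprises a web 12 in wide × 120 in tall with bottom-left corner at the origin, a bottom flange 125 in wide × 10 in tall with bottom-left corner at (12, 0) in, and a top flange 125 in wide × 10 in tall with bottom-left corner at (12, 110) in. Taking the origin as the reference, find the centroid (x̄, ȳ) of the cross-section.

web: A = 12 × 120 = 1440.00, centroid at (6.00, 60.00).
bottom flange: A = 125 × 10 = 1250.00, centroid at (74.50, 5.00).
top flange: A = 125 × 10 = 1250.00, centroid at (74.50, 115.00).
ΣA = 3940.00 in², ΣAx̄ = 194890.00 in³, ΣAȳ = 236400.00 in³.
x̄ = 194890.00/3940.00 = 49.46 in; ȳ = 236400.00/3940.00 = 60.00 in.

x̄ = 49.46 in, ȳ = 60.00 in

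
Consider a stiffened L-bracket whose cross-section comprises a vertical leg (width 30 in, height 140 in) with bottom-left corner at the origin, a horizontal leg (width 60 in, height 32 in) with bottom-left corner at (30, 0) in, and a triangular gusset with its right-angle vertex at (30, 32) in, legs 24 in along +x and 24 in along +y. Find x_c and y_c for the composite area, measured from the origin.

x_c = 29.52 in, y_c = 52.47 in

vertical leg: A = 30 × 140 = 4200.00, centroid at (15.00, 70.00).
horizontal leg: A = 60 × 32 = 1920.00, centroid at (60.00, 16.00).
gusset: A = ½·24·24 = 288.00, centroid at (38.00, 40.00).
ΣA = 6408.00 in²
ΣAx_c = (4200.00)(15.00) + (1920.00)(60.00) + (288.00)(38.00) = 189144.00 in³
ΣAy_c = (4200.00)(70.00) + (1920.00)(16.00) + (288.00)(40.00) = 336240.00 in³
x_c = 189144.00 / 6408.00 = 29.52 in
y_c = 336240.00 / 6408.00 = 52.47 in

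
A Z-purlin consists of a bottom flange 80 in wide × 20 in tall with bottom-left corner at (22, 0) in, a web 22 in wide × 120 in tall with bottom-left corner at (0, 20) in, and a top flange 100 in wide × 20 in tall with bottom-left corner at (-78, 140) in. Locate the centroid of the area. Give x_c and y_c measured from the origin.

bottom flange: A = 80 × 20 = 1600.00, centroid at (62.00, 10.00).
web: A = 22 × 120 = 2640.00, centroid at (11.00, 80.00).
top flange: A = 100 × 20 = 2000.00, centroid at (-28.00, 150.00).
ΣA = 6240.00 in²
ΣAx_c = (1600.00)(62.00) + (2640.00)(11.00) + (2000.00)(-28.00) = 72240.00 in³
ΣAy_c = (1600.00)(10.00) + (2640.00)(80.00) + (2000.00)(150.00) = 527200.00 in³
x_c = 72240.00 / 6240.00 = 11.58 in
y_c = 527200.00 / 6240.00 = 84.49 in

x_c = 11.58 in, y_c = 84.49 in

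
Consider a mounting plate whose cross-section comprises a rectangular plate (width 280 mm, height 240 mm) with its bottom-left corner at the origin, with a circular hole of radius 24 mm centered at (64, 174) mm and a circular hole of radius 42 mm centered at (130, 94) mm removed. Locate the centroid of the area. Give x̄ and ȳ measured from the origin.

plate: A = 280 × 240 = 67200.00, centroid at (140.00, 120.00).
hole 1: A = −π·24² = -1809.56, centroid at (64.00, 174.00).
hole 2: A = −π·42² = -5541.77, centroid at (130.00, 94.00).
ΣA = 59848.67 mm²
ΣAx̄ = (67200.00)(140.00) + (-1809.56)(64.00) + (-5541.77)(130.00) = 8571758.30 mm³
ΣAȳ = (67200.00)(120.00) + (-1809.56)(174.00) + (-5541.77)(94.00) = 7228210.69 mm³
x̄ = 8571758.30 / 59848.67 = 143.22 mm
ȳ = 7228210.69 / 59848.67 = 120.77 mm

x̄ = 143.22 mm, ȳ = 120.77 mm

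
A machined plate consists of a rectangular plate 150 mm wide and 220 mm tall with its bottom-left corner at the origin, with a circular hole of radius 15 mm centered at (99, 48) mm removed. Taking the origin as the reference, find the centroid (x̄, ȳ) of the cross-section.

x̄ = 74.47 mm, ȳ = 111.36 mm

Part | A | x̄ᵢ | ȳᵢ | A·x̄ᵢ | A·ȳᵢ
plate | 33000.00 | 75.00 | 110.00 | 2475000.00 | 3630000.00
hole | -706.86 | 99.00 | 48.00 | -69978.98 | -33929.20
Σ | 32293.14 |  |  | 2405021.02 | 3596070.80
x̄ = 2405021.02 / 32293.14 = 74.47 mm
ȳ = 3596070.80 / 32293.14 = 111.36 mm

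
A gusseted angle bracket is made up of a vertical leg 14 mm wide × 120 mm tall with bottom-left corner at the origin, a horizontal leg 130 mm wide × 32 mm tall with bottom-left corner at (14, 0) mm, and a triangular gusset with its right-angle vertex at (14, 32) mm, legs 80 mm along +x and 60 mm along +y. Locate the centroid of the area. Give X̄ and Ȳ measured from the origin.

Part | A | x̄ᵢ | ȳᵢ | A·x̄ᵢ | A·ȳᵢ
vertical leg | 1680.00 | 7.00 | 60.00 | 11760.00 | 100800.00
horizontal leg | 4160.00 | 79.00 | 16.00 | 328640.00 | 66560.00
gusset | 2400.00 | 40.67 | 52.00 | 97600.00 | 124800.00
Σ | 8240.00 |  |  | 438000.00 | 292160.00
X̄ = 438000.00 / 8240.00 = 53.16 mm
Ȳ = 292160.00 / 8240.00 = 35.46 mm

X̄ = 53.16 mm, Ȳ = 35.46 mm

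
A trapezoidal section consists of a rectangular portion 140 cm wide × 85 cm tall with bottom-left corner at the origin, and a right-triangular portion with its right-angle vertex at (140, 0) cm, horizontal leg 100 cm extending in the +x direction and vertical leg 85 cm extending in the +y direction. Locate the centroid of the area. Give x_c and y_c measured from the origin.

rectangular portion: A = 140 × 85 = 11900.00, centroid at (70.00, 42.50).
triangular portion: A = ½·100·85 = 4250.00, centroid at (173.33, 28.33).
ΣA = 16150.00 cm²
ΣAx_c = (11900.00)(70.00) + (4250.00)(173.33) = 1569666.67 cm³
ΣAy_c = (11900.00)(42.50) + (4250.00)(28.33) = 626166.67 cm³
x_c = 1569666.67 / 16150.00 = 97.19 cm
y_c = 626166.67 / 16150.00 = 38.77 cm

x_c = 97.19 cm, y_c = 38.77 cm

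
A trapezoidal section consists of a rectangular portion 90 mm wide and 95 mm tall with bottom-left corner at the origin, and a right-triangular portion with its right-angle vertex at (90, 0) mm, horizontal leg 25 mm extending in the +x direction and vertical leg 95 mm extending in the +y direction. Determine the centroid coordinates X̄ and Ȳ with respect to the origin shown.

X̄ = 51.50 mm, Ȳ = 45.57 mm

Part | A | x̄ᵢ | ȳᵢ | A·x̄ᵢ | A·ȳᵢ
rectangular portion | 8550.00 | 45.00 | 47.50 | 384750.00 | 406125.00
triangular portion | 1187.50 | 98.33 | 31.67 | 116770.83 | 37604.17
Σ | 9737.50 |  |  | 501520.83 | 443729.17
X̄ = 501520.83 / 9737.50 = 51.50 mm
Ȳ = 443729.17 / 9737.50 = 45.57 mm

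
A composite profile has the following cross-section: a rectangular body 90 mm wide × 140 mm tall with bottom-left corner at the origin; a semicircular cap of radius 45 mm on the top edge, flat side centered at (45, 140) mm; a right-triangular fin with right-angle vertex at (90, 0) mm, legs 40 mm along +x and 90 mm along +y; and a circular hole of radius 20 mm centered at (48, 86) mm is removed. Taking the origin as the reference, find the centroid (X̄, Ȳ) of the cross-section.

X̄ = 51.20 mm, Ȳ = 81.72 mm

rectangular body: A = 90 × 140 = 12600.00, centroid at (45.00, 70.00).
semicircular top: A = ½π·45² = 3180.86, centroid at (45.00, 159.10).
triangular fin: A = ½·40·90 = 1800.00, centroid at (103.33, 30.00).
hole: A = −π·20² = -1256.64, centroid at (48.00, 86.00).
ΣA = 16324.23 mm², ΣAX̄ = 835820.24 mm³, ΣAȲ = 1333999.97 mm³.
X̄ = 835820.24/16324.23 = 51.20 mm; Ȳ = 1333999.97/16324.23 = 81.72 mm.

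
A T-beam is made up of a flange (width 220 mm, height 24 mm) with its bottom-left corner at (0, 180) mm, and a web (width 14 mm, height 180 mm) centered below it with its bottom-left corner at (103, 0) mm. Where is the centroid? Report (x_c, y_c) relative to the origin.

x_c = 110.00 mm, y_c = 159.05 mm

web: A = 14 × 180 = 2520.00, centroid at (110.00, 90.00).
flange: A = 220 × 24 = 5280.00, centroid at (110.00, 192.00).
ΣA = 7800.00 mm², ΣAx_c = 858000.00 mm³, ΣAy_c = 1240560.00 mm³.
x_c = 858000.00/7800.00 = 110.00 mm; y_c = 1240560.00/7800.00 = 159.05 mm.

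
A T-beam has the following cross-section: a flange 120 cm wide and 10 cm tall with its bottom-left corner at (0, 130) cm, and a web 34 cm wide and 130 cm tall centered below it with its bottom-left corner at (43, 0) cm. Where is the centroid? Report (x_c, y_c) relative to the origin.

web: A = 34 × 130 = 4420.00, centroid at (60.00, 65.00).
flange: A = 120 × 10 = 1200.00, centroid at (60.00, 135.00).
ΣA = 5620.00 cm²
ΣAx_c = (4420.00)(60.00) + (1200.00)(60.00) = 337200.00 cm³
ΣAy_c = (4420.00)(65.00) + (1200.00)(135.00) = 449300.00 cm³
x_c = 337200.00 / 5620.00 = 60.00 cm
y_c = 449300.00 / 5620.00 = 79.95 cm

x_c = 60.00 cm, y_c = 79.95 cm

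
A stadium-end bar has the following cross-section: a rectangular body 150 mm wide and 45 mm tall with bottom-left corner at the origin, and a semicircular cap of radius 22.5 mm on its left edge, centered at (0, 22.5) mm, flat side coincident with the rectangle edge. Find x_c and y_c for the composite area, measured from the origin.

x_c = 66.09 mm, y_c = 22.50 mm

Part | A | x̄ᵢ | ȳᵢ | A·x̄ᵢ | A·ȳᵢ
rectangular body | 6750.00 | 75.00 | 22.50 | 506250.00 | 151875.00
semicircular end | 795.22 | -9.55 | 22.50 | -7593.75 | 17892.35
Σ | 7545.22 |  |  | 498656.25 | 169767.35
x_c = 498656.25 / 7545.22 = 66.09 mm
y_c = 169767.35 / 7545.22 = 22.50 mm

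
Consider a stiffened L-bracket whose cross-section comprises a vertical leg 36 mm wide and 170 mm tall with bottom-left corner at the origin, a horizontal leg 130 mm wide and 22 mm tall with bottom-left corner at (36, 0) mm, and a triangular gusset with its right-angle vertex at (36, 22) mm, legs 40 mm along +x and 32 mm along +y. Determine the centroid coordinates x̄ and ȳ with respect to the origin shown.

vertical leg: A = 36 × 170 = 6120.00, centroid at (18.00, 85.00).
horizontal leg: A = 130 × 22 = 2860.00, centroid at (101.00, 11.00).
gusset: A = ½·40·32 = 640.00, centroid at (49.33, 32.67).
ΣA = 9620.00 mm², ΣAx̄ = 430593.33 mm³, ΣAȳ = 572566.67 mm³.
x̄ = 430593.33/9620.00 = 44.76 mm; ȳ = 572566.67/9620.00 = 59.52 mm.

x̄ = 44.76 mm, ȳ = 59.52 mm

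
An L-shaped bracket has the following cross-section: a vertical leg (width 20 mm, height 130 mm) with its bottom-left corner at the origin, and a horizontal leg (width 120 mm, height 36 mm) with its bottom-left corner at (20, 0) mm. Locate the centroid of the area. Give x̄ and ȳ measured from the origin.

vertical leg: A = 20 × 130 = 2600.00, centroid at (10.00, 65.00).
horizontal leg: A = 120 × 36 = 4320.00, centroid at (80.00, 18.00).
ΣA = 6920.00 mm², ΣAx̄ = 371600.00 mm³, ΣAȳ = 246760.00 mm³.
x̄ = 371600.00/6920.00 = 53.70 mm; ȳ = 246760.00/6920.00 = 35.66 mm.

x̄ = 53.70 mm, ȳ = 35.66 mm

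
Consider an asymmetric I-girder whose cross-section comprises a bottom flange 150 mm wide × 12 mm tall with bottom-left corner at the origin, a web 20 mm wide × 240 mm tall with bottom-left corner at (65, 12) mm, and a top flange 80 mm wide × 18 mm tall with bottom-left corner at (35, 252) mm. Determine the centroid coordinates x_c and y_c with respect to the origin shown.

bottom flange: A = 150 × 12 = 1800.00, centroid at (75.00, 6.00).
web: A = 20 × 240 = 4800.00, centroid at (75.00, 132.00).
top flange: A = 80 × 18 = 1440.00, centroid at (75.00, 261.00).
ΣA = 8040.00 mm², ΣAx_c = 603000.00 mm³, ΣAy_c = 1020240.00 mm³.
x_c = 603000.00/8040.00 = 75.00 mm; y_c = 1020240.00/8040.00 = 126.90 mm.

x_c = 75.00 mm, y_c = 126.90 mm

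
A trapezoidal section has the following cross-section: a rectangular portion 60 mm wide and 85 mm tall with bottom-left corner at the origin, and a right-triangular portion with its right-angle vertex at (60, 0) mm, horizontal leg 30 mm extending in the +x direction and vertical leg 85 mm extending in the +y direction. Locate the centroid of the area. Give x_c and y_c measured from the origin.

rectangular portion: A = 60 × 85 = 5100.00, centroid at (30.00, 42.50).
triangular portion: A = ½·30·85 = 1275.00, centroid at (70.00, 28.33).
ΣA = 6375.00 mm², ΣAx_c = 242250.00 mm³, ΣAy_c = 252875.00 mm³.
x_c = 242250.00/6375.00 = 38.00 mm; y_c = 252875.00/6375.00 = 39.67 mm.

x_c = 38.00 mm, y_c = 39.67 mm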